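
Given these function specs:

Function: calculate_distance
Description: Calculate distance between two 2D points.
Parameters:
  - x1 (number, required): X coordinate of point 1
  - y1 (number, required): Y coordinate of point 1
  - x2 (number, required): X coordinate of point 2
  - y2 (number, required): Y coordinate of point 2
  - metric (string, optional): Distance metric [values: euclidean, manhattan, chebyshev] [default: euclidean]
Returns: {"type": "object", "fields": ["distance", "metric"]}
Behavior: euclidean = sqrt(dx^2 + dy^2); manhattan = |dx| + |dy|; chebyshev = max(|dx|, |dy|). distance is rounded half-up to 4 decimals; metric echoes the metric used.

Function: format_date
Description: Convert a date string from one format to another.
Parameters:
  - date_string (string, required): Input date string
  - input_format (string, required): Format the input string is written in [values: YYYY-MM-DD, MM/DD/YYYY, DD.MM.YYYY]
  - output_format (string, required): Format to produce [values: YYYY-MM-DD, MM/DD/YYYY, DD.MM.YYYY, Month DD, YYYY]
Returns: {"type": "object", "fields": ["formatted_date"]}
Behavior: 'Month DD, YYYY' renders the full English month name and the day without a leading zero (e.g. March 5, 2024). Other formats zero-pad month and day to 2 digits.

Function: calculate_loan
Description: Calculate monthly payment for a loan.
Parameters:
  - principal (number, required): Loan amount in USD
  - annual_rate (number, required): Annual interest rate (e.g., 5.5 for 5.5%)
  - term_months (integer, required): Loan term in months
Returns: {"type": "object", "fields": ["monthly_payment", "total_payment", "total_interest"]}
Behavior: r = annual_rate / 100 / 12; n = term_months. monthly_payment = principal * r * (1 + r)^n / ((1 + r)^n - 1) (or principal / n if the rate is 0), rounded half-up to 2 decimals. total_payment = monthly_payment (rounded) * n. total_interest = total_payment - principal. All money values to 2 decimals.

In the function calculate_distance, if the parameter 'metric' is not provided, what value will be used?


The calculate_distance spec declares:
  - metric (string, optional): Distance metric [values: euclidean, manhattan, chebyshev] [default: euclidean]
Default:
euclidean


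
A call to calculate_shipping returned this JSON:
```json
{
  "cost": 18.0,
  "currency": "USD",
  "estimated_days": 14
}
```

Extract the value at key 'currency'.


USD


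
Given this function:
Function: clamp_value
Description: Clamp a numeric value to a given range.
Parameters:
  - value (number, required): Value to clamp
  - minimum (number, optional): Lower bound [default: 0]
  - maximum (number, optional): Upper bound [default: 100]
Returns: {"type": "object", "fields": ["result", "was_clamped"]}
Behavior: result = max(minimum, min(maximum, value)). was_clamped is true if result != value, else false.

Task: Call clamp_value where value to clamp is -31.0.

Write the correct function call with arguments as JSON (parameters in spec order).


Mapping each described value to its parameter name:
  'Value to clamp' -> value = -31.0
clamp_value({"value": -31.0})


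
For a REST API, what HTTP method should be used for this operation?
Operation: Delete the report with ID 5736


GET = read, POST = create, PUT = update/replace, DELETE = remove
This operation is a removal.
DELETE


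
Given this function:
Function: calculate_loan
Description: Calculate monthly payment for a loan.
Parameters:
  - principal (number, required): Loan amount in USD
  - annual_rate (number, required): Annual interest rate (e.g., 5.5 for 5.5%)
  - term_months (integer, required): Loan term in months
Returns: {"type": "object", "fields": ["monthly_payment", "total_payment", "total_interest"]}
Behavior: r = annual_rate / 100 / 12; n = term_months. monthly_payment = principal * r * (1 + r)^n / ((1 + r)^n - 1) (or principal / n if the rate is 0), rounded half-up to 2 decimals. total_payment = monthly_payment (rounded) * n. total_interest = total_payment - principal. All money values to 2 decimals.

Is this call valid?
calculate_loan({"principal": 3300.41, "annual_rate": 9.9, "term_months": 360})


Checking all required parameters present and types match... All valid.
Valid


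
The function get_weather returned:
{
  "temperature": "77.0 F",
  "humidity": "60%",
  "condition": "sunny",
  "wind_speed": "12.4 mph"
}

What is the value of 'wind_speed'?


12.4 mph


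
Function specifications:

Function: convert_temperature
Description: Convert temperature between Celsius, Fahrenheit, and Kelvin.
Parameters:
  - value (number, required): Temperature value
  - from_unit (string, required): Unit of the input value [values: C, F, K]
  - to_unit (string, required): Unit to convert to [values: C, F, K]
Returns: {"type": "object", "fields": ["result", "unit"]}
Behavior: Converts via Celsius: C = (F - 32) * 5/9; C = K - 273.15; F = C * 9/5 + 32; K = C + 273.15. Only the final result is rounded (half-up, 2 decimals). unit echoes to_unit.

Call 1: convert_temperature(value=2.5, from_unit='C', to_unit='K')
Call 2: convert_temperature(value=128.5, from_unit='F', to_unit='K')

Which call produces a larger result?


Call 1:
  Input already in C: 2.5
  To K: 2.5 + 273.15 = 275.65
  Round to 2 decimals: 275.65
  -> 275.65 K
Call 2:
  To C: (128.5 - 32) * 5/9 = 53.611111
  To K: 53.611111 + 273.15 = 326.761111
  Round to 2 decimals: 326.76
  -> 326.76 K
Call 2 (326.76 K)


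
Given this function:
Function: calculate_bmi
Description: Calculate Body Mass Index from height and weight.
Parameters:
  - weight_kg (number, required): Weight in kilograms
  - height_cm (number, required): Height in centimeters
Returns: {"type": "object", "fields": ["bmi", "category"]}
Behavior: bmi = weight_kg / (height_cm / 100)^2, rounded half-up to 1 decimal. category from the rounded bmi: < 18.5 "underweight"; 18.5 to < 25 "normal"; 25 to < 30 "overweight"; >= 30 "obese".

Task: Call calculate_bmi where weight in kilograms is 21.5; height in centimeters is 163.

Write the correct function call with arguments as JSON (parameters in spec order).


Mapping each described value to its parameter name:
  'Weight in kilograms' -> weight_kg = 21.5
  'Height in centimeters' -> height_cm = 163
calculate_bmi({"weight_kg": 21.5, "height_cm": 163})


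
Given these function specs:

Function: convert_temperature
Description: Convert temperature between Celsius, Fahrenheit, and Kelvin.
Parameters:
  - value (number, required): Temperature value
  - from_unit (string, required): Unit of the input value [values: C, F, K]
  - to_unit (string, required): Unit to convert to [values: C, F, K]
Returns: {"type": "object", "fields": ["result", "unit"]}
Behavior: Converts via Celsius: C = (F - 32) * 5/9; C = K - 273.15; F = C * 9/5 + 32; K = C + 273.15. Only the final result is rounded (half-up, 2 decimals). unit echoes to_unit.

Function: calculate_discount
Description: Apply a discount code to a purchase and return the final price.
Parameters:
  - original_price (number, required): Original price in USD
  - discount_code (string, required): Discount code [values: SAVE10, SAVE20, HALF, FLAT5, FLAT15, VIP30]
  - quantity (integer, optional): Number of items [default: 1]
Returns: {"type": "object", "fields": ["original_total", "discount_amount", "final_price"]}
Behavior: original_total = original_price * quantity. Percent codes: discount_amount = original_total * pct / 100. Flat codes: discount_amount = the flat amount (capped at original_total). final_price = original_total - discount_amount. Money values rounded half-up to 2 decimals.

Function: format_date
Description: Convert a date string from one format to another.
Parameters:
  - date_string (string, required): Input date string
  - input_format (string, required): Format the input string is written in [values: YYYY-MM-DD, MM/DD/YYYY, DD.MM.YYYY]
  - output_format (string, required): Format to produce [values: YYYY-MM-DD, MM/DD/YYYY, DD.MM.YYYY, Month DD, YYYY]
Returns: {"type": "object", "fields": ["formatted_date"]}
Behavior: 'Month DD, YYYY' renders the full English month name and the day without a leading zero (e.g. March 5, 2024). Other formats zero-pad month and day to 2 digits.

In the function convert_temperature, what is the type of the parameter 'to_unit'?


The convert_temperature spec declares:
  - to_unit (string, required): Unit to convert to [values: C, F, K]
Type:
string


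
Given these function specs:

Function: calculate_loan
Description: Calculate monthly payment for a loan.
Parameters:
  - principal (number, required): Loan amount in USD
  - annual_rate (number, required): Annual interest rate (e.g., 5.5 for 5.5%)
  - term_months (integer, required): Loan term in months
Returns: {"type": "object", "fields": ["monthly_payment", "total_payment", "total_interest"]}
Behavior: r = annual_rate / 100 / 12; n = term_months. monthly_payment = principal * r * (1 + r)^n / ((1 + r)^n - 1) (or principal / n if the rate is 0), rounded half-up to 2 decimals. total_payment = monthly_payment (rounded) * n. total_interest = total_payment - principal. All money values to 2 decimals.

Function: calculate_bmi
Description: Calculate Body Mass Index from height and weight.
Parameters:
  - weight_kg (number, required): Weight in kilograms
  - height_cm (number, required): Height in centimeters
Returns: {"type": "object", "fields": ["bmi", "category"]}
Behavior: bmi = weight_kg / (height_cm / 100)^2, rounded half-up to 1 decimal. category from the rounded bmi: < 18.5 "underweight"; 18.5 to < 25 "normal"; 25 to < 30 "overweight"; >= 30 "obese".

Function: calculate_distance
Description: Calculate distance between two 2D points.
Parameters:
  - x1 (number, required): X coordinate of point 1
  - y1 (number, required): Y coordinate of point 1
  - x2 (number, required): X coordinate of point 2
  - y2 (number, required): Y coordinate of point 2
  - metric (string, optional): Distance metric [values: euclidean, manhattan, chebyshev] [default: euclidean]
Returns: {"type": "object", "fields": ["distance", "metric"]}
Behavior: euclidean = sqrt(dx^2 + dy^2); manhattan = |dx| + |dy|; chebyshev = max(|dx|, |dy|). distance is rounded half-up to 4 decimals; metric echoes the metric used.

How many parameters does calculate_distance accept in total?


Parameters of calculate_distance: x1 (required), y1 (required), x2 (required), y2 (required), metric (optional)
Total:
5


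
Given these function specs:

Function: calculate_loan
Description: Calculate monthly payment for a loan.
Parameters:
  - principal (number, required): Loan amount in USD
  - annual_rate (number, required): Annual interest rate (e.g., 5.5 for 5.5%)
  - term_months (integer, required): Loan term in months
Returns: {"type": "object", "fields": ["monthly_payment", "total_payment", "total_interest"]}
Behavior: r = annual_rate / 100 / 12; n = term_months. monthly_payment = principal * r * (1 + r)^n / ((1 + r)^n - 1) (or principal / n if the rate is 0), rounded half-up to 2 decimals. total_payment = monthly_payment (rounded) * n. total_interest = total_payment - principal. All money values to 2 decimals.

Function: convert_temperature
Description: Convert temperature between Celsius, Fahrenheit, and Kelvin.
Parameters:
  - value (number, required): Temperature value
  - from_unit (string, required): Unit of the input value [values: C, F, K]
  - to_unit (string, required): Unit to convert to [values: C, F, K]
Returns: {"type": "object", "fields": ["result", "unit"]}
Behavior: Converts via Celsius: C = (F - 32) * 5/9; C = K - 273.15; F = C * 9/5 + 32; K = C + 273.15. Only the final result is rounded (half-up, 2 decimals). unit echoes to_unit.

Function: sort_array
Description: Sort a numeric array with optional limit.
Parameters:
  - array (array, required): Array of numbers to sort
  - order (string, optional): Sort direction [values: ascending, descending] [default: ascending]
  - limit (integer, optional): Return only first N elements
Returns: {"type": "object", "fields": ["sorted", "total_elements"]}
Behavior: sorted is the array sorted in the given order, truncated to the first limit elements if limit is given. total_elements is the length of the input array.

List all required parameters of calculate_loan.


Parameters of calculate_loan and their required/optional flag:
  principal: required
  annual_rate: required
  term_months: required
annual_rate, principal, term_months


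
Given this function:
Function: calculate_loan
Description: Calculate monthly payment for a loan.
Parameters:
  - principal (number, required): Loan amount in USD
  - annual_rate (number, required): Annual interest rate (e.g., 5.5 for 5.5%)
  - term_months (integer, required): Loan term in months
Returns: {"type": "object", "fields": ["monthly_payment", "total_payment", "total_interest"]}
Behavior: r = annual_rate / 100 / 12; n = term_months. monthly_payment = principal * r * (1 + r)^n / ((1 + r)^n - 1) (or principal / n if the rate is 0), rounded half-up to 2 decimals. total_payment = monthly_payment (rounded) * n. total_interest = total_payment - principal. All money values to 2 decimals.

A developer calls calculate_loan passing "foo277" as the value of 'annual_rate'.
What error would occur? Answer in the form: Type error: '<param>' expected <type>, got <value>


Spec: 'annual_rate' is declared as number; "foo277" is a string.
Type error: 'annual_rate' expected number, got "foo277"


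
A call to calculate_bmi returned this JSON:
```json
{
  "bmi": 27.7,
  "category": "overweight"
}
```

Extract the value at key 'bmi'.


27.7


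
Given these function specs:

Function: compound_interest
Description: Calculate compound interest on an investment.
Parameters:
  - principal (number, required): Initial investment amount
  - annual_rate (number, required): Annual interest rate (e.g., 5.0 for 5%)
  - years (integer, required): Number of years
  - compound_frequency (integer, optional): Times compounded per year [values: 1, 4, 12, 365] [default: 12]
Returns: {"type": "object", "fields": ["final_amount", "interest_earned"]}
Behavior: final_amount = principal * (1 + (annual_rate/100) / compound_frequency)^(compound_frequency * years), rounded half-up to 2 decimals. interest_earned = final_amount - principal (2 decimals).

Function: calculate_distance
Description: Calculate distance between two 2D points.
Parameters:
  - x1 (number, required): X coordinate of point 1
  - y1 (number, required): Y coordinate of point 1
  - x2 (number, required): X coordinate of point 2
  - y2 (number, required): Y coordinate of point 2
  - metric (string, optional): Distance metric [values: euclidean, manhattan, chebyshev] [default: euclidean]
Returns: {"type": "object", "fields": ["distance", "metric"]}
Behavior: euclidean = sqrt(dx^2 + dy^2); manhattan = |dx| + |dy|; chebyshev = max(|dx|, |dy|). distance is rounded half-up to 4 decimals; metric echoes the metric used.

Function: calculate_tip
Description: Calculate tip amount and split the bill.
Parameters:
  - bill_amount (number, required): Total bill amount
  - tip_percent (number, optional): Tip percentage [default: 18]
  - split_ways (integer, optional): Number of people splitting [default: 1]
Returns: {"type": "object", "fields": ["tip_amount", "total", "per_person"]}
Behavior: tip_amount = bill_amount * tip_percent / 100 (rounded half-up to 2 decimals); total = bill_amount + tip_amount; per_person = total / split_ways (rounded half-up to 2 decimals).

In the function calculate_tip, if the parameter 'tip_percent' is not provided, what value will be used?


The calculate_tip spec declares:
  - tip_percent (number, optional): Tip percentage [default: 18]
Default:
18


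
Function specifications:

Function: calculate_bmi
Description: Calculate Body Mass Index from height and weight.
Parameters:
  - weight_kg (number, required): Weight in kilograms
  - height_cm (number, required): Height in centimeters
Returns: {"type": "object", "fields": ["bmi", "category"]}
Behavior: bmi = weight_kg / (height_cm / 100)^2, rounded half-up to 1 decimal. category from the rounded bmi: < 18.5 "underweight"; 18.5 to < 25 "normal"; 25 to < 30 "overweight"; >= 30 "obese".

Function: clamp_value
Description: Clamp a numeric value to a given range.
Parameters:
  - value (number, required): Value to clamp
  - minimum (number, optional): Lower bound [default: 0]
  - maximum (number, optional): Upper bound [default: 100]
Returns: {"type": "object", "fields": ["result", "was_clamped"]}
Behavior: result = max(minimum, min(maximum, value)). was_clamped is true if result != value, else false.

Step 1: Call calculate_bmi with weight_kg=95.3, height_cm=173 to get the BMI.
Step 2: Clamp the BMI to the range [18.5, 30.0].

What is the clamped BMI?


Step 1: calculate_bmi(weight_kg=95.3, height_cm=173)
  height_m = 173 / 100 = 1.73
  bmi = 95.3 / 1.73^2 = 95.3 / 2.9929 = 31.842026 -> 31.8
  31.8 >= 30 -> obese
  -> bmi = 31.8
Step 2: clamp_value(value=31.8, minimum=18.5, maximum=30.0)
  result = max(18.5, min(30.0, 31.8)) = max(18.5, 30.0) = 30.0
  was_clamped = (30.0 != 31.8) = true
  -> result = 30.0
30.0


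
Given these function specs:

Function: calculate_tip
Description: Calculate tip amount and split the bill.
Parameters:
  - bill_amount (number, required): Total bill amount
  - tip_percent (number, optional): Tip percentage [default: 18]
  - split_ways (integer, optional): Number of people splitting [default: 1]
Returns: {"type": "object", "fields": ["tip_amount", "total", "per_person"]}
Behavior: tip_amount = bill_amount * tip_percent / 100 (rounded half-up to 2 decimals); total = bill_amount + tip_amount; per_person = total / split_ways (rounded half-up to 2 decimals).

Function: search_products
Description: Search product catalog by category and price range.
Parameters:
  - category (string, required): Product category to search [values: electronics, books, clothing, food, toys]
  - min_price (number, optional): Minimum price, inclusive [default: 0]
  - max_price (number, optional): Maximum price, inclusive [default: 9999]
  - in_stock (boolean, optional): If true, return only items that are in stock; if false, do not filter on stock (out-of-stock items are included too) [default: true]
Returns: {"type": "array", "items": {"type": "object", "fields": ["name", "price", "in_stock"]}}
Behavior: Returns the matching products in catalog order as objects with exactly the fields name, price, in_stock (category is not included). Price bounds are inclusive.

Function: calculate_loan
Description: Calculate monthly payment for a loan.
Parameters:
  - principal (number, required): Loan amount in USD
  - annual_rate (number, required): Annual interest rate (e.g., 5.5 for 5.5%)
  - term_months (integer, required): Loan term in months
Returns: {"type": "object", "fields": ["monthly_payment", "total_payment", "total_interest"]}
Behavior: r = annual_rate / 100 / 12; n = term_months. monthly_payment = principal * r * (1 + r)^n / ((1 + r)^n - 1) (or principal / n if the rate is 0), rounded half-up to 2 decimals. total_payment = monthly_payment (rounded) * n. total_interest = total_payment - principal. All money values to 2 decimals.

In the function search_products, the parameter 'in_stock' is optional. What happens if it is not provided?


The search_products spec declares:
  - in_stock (boolean, optional): If true, return only items that are in stock; if false, do not filter on stock (out-of-stock items are included too) [default: true]
It defaults to true


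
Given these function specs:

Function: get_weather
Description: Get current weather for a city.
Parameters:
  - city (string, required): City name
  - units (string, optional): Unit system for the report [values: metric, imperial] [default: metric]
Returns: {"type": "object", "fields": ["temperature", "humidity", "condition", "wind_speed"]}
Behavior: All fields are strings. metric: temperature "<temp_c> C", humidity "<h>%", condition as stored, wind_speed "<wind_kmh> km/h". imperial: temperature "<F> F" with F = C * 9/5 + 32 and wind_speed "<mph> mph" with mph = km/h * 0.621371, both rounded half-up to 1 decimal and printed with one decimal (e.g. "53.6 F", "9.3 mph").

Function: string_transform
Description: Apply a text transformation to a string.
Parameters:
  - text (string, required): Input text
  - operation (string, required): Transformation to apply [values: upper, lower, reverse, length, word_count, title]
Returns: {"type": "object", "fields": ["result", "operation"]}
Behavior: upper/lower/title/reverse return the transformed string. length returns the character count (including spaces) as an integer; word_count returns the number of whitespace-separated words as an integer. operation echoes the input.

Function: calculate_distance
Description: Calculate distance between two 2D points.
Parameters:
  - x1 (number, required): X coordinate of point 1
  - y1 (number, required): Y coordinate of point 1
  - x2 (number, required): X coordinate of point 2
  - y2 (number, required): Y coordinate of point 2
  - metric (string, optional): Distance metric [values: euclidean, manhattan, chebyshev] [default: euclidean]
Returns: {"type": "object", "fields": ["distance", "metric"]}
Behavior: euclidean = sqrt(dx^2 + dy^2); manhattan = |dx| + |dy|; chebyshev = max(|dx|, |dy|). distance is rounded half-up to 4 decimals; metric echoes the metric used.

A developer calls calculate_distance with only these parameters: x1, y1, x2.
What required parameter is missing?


Required parameters: x1, y1, x2, y2
Provided: x1, y1, x2
Missing: y2
y2


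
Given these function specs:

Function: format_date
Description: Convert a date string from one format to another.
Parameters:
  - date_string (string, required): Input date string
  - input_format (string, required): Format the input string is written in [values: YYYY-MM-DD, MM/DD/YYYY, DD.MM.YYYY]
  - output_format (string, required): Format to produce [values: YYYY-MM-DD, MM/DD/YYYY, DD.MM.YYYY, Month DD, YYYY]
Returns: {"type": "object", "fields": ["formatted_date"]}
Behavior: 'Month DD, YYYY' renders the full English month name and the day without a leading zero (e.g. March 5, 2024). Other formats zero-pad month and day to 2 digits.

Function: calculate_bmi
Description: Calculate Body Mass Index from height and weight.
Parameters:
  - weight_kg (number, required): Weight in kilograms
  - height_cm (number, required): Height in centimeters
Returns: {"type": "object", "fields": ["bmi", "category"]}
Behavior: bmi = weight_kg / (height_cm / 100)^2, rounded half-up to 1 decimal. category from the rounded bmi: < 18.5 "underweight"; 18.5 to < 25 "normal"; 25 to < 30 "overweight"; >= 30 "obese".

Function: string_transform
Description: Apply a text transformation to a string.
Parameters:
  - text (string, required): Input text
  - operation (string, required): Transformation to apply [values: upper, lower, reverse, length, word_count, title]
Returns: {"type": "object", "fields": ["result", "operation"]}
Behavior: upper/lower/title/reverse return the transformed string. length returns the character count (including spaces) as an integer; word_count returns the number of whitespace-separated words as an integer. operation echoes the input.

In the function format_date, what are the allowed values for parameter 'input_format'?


The format_date spec declares:
  - input_format (string, required): Format the input string is written in [values: YYYY-MM-DD, MM/DD/YYYY, DD.MM.YYYY]
Allowed values:
YYYY-MM-DD, MM/DD/YYYY, DD.MM.YYYY


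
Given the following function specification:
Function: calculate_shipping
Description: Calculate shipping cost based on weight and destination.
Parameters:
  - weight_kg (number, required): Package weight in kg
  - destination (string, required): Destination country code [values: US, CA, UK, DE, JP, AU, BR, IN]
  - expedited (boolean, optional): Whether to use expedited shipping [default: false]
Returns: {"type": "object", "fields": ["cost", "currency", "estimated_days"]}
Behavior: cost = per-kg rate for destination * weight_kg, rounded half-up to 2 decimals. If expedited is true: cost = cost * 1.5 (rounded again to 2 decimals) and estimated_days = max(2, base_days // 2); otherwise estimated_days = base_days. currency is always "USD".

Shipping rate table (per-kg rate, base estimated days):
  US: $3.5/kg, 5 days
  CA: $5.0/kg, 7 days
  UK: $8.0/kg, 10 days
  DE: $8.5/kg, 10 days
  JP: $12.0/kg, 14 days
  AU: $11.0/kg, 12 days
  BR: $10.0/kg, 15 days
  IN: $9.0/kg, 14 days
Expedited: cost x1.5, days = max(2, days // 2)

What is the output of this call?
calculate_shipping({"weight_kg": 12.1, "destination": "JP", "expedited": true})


Rate for JP: $12.0/kg, base 14 days
cost = 12.0 * 12.1 = 145.2 -> 145.20
expedited: cost = 145.20 * 1.5 = 217.8 -> 217.80; estimated_days = max(2, 14 // 2) = 7
Output:
{"cost": 217.8, "currency": "USD", "estimated_days": 7}


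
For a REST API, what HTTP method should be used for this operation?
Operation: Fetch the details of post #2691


GET = read, POST = create, PUT = update/replace, DELETE = remove
This operation is a read.
GET


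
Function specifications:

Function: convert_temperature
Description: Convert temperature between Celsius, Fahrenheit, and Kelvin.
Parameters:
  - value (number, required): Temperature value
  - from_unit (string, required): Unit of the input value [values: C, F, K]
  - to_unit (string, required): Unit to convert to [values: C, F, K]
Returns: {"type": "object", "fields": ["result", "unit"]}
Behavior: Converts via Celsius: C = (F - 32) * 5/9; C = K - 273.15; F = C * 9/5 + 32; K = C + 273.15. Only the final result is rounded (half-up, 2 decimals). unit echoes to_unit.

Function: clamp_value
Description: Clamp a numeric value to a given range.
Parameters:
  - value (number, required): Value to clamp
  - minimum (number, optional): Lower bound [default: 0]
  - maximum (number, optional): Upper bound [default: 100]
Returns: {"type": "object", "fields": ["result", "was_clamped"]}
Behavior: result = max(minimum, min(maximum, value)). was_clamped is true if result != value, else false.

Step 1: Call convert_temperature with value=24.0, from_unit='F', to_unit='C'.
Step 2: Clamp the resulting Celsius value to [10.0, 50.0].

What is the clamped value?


Step 1: convert_temperature(value=24.0, from_unit=F, to_unit=C)
  To C: (24 - 32) * 5/9 = -4.444444
  Target is C: -4.444444
  Round to 2 decimals: -4.44
  -> result = -4.44 C
Step 2: clamp_value(value=-4.44, minimum=10.0, maximum=50.0)
  result = max(10.0, min(50.0, -4.44)) = max(10.0, -4.44) = 10.0
  was_clamped = (10.0 != -4.44) = true
  -> result = 10.0
10.0


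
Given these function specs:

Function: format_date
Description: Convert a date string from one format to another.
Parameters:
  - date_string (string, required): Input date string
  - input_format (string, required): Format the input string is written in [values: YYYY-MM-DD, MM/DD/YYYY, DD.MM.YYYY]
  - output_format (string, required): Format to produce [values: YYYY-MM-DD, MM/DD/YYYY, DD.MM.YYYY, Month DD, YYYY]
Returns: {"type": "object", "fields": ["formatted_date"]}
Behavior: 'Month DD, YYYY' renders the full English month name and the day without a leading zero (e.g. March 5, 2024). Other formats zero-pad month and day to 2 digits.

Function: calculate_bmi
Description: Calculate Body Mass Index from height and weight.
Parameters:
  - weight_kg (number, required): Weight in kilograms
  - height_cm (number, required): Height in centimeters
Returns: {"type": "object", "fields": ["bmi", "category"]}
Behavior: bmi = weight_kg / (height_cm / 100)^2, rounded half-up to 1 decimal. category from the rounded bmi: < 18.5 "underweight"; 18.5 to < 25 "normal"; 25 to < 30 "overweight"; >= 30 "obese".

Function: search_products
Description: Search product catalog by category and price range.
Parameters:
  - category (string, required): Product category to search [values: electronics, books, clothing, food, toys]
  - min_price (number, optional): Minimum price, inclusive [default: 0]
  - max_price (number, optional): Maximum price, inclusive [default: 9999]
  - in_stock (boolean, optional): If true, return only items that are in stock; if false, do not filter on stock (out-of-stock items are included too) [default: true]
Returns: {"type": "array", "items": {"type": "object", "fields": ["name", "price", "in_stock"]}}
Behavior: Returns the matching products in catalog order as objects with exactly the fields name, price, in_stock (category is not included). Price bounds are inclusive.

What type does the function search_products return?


The search_products spec declares Returns: {"type": "array", "items": {"type": "object", "fields": ["name", "price", "in_stock"]}}
Type:
array


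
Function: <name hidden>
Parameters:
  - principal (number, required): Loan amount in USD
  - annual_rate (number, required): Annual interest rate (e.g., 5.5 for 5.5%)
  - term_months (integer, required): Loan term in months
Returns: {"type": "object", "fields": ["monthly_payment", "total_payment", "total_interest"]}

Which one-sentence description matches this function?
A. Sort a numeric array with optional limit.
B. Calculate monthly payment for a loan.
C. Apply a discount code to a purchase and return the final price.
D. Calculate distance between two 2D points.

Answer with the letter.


Parameters principal, annual_rate, term_months and return ["monthly_payment", "total_payment", "total_interest"] fit: Calculate monthly payment for a loan.
B


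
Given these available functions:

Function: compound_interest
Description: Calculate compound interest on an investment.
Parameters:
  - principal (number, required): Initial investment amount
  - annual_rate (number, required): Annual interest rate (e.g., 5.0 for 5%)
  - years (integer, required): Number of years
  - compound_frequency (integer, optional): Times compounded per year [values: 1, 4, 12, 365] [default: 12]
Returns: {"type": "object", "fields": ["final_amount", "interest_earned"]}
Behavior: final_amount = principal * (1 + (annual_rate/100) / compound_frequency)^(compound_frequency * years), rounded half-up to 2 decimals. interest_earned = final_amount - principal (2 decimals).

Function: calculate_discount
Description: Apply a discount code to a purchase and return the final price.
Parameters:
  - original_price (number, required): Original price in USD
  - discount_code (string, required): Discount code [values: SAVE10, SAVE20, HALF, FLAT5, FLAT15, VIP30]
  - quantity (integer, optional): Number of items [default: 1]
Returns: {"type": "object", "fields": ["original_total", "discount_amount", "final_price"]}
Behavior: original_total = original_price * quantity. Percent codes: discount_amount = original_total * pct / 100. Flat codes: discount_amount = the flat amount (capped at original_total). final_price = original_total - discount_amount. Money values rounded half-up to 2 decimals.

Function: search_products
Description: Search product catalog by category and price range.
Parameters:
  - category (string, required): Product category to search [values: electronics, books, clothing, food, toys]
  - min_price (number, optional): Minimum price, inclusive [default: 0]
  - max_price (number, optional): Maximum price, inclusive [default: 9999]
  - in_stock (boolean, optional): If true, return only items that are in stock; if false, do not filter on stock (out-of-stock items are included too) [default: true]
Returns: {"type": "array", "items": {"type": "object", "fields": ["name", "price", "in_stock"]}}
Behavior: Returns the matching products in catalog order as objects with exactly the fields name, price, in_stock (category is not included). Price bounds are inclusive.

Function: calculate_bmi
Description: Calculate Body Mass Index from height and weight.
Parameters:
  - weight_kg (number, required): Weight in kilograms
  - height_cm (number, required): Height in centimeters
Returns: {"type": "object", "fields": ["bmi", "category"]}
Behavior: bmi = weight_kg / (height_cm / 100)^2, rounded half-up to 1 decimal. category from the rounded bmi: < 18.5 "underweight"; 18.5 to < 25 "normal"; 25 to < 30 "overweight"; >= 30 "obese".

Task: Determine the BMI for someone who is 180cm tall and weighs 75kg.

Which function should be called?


The task needs a function whose description is: Calculate Body Mass Index from height and weight.
calculate_bmi


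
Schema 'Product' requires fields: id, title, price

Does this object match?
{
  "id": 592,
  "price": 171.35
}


Checking required fields...
Missing: title
Invalid - missing required field 'title'


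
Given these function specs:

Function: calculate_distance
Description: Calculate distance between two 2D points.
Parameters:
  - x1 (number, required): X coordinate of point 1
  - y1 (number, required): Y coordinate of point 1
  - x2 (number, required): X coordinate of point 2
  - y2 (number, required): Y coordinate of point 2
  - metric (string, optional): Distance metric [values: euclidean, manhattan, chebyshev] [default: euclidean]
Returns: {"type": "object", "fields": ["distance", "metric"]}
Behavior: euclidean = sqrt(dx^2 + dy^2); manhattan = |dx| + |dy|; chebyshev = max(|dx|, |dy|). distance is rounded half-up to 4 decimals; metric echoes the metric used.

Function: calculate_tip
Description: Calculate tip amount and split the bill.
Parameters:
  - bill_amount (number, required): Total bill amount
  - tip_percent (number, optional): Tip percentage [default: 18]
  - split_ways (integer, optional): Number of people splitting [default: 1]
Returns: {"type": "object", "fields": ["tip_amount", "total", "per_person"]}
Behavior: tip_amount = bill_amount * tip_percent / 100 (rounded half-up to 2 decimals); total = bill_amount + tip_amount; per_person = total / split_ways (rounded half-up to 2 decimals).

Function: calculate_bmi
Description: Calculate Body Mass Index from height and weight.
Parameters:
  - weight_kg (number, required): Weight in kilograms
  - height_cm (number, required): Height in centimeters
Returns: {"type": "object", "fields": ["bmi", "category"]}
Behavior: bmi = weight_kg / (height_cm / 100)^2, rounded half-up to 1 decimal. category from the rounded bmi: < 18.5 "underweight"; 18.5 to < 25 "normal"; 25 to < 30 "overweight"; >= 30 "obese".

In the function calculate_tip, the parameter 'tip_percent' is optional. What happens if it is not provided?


The calculate_tip spec declares:
  - tip_percent (number, optional): Tip percentage [default: 18]
It defaults to 18


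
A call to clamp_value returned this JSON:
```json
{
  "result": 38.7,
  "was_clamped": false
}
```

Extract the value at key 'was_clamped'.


false


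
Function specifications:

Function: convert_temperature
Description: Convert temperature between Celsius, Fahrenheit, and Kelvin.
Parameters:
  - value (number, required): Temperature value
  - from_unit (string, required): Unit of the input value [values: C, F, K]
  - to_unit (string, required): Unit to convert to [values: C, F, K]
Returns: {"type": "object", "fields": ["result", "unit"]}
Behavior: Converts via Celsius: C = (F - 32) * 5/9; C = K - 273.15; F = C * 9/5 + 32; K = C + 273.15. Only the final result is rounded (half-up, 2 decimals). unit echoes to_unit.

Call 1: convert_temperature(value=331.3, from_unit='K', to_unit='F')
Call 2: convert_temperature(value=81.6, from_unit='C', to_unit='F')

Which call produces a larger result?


Call 1:
  To C: 331.3 - 273.15 = 58.15
  To F: 58.15 * 9/5 + 32 = 136.67
  Round to 2 decimals: 136.67
  -> 136.67 F
Call 2:
  Input already in C: 81.6
  To F: 81.6 * 9/5 + 32 = 178.88
  Round to 2 decimals: 178.88
  -> 178.88 F
Call 2 (178.88 F)


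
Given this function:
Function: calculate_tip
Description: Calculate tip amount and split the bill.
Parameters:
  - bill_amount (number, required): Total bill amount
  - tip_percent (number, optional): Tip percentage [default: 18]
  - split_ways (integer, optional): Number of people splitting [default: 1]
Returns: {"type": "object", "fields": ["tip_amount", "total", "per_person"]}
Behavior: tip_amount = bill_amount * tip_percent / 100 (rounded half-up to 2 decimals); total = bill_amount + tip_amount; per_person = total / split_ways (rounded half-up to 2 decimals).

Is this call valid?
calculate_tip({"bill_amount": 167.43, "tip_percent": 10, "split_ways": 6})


Checking all required parameters present and types match... All valid.
Valid


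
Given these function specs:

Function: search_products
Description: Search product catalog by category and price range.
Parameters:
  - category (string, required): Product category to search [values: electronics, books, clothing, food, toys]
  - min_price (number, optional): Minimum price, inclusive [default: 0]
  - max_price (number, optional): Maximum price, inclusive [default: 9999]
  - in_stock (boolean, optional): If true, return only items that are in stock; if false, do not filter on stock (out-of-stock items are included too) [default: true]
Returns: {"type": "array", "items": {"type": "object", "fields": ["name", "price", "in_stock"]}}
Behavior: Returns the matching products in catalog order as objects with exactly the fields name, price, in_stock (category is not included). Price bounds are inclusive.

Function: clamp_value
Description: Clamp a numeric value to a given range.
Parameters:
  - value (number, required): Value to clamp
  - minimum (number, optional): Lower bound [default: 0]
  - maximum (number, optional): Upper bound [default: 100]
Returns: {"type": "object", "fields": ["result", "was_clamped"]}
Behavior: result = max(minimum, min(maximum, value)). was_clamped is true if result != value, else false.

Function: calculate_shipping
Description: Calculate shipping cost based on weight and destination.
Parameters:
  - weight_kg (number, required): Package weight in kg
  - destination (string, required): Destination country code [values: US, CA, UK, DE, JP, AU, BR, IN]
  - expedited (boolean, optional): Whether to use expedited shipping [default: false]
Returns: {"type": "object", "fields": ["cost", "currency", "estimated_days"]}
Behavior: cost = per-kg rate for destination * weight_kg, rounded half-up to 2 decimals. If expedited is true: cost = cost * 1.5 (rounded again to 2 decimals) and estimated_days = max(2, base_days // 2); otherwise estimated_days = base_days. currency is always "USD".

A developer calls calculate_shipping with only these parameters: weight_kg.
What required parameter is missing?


Required parameters: weight_kg, destination
Provided: weight_kg
Missing: destination
destination


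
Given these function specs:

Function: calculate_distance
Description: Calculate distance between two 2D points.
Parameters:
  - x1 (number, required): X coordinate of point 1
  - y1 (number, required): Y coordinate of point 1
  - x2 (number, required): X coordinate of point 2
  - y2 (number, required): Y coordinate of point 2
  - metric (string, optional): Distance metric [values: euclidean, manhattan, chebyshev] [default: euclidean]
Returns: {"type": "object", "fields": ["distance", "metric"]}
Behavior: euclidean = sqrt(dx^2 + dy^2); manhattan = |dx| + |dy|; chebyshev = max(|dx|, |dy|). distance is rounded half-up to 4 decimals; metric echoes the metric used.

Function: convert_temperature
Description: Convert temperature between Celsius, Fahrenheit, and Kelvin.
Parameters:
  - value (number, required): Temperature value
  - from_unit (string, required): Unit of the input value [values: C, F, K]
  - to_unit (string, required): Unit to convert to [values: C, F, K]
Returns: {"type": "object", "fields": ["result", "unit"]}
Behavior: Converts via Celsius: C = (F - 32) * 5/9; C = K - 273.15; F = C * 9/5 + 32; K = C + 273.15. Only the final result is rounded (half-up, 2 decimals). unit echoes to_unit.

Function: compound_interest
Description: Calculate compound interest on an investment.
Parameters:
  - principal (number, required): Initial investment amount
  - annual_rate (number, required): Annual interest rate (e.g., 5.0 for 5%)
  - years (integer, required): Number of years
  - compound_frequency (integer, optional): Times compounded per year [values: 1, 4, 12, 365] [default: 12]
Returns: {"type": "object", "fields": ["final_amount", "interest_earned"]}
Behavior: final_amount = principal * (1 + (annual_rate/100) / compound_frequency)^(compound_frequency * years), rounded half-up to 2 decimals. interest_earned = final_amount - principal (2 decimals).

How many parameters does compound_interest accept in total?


Parameters of compound_interest: principal (required), annual_rate (required), years (required), compound_frequency (optional)
Total:
4
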